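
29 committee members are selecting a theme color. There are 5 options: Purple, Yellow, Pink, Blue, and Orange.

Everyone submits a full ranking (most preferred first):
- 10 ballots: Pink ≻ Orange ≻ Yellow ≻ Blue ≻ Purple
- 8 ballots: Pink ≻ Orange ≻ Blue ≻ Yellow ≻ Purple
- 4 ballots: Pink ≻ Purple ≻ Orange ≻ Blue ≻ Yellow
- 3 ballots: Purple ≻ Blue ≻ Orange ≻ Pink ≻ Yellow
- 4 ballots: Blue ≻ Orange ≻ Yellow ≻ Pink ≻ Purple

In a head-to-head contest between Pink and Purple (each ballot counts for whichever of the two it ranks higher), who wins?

Pink

Pink is ranked above Purple on 26 ballots; Purple above Pink on 3.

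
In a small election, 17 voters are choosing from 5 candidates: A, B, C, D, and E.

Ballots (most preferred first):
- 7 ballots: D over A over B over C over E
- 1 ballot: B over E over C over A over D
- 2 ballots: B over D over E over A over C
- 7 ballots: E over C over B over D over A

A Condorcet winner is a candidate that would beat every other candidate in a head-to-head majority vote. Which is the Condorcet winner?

B vs A: 10–7
B vs C: 10–7
B vs D: 10–7
B vs E: 10–7
B beats every other candidate.

B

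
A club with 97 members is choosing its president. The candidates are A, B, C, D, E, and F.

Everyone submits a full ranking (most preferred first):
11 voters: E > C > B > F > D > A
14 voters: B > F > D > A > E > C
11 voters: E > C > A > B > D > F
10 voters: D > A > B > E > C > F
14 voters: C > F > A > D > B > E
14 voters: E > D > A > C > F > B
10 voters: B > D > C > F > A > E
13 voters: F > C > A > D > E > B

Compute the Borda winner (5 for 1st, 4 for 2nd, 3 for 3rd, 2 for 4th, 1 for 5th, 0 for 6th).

C

A: 11×0 + 14×2 + 11×3 + 10×4 + 14×3 + 14×3 + 10×1 + 13×3 = 234
B: 11×3 + 14×5 + 11×2 + 10×3 + 14×1 + 14×0 + 10×5 + 13×0 = 219
C: 11×4 + 14×0 + 11×4 + 10×1 + 14×5 + 14×2 + 10×3 + 13×4 = 278
D: 11×1 + 14×3 + 11×1 + 10×5 + 14×2 + 14×4 + 10×4 + 13×2 = 264
E: 11×5 + 14×1 + 11×5 + 10×2 + 14×0 + 14×5 + 10×0 + 13×1 = 227
F: 11×2 + 14×4 + 11×0 + 10×0 + 14×4 + 14×1 + 10×2 + 13×5 = 233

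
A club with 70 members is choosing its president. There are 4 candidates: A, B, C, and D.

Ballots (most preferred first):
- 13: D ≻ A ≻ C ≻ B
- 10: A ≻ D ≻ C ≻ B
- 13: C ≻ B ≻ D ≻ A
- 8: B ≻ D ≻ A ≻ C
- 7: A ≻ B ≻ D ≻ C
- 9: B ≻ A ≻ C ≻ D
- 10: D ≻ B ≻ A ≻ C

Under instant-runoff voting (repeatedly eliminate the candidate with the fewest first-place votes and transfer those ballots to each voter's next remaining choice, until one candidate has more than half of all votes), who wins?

Round 1: A 17, B 17, C 13, D 23. C eliminated.
Round 2: A 17, B 30, D 23. A eliminated.
Round 3: B 37, D 33. B has a majority (≥36).

B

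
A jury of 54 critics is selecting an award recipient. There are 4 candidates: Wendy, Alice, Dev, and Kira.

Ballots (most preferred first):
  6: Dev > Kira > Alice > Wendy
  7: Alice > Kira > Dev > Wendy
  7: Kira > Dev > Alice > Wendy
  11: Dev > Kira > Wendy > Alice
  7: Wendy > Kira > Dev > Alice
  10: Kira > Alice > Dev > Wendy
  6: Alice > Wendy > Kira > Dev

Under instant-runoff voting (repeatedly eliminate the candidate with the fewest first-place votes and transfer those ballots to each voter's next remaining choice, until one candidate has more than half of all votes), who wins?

Kira

Round 1: Wendy 7, Alice 13, Dev 17, Kira 17. Wendy eliminated.
Round 2: Alice 13, Dev 17, Kira 24. Alice eliminated.
Round 3: Dev 17, Kira 37. Kira has a majority (≥28).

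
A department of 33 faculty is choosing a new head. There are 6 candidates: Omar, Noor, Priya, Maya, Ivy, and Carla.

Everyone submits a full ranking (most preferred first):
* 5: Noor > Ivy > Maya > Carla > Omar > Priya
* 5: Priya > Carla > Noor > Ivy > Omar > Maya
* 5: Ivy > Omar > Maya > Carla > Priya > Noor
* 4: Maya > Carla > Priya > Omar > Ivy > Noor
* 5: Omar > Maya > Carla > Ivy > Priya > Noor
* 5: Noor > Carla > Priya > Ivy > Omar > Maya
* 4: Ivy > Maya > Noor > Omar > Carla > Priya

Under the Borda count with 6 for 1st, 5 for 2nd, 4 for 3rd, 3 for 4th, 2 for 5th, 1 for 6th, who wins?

Ivy

Omar: 5×2 + 5×2 + 5×5 + 4×3 + 5×6 + 5×2 + 4×3 = 109
Noor: 5×6 + 5×4 + 5×1 + 4×1 + 5×1 + 5×6 + 4×4 = 110
Priya: 5×1 + 5×6 + 5×2 + 4×4 + 5×2 + 5×4 + 4×1 = 95
Maya: 5×4 + 5×1 + 5×4 + 4×6 + 5×5 + 5×1 + 4×5 = 119
Ivy: 5×5 + 5×3 + 5×6 + 4×2 + 5×3 + 5×3 + 4×6 = 132
Carla: 5×3 + 5×5 + 5×3 + 4×5 + 5×4 + 5×5 + 4×2 = 128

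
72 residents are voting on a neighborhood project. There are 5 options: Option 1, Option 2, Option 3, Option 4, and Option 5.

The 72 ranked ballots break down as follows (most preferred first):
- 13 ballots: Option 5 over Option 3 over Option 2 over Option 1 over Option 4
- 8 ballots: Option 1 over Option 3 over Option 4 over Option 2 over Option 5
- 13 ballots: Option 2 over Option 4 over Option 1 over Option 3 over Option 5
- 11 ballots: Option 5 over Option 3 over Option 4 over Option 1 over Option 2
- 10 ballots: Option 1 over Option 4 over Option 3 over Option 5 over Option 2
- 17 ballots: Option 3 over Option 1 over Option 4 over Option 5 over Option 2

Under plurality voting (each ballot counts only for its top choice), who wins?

Option 5

First-place votes: Option 1 18, Option 2 13, Option 3 17, Option 4 0, Option 5 24.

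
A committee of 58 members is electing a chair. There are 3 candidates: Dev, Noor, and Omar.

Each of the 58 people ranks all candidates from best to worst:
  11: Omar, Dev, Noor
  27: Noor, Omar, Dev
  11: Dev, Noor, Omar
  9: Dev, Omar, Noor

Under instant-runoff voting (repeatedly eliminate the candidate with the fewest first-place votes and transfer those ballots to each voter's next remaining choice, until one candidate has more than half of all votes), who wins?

Round 1: Dev 20, Noor 27, Omar 11. Omar eliminated.
Round 2: Dev 31, Noor 27. Dev has a majority (≥30).

Dev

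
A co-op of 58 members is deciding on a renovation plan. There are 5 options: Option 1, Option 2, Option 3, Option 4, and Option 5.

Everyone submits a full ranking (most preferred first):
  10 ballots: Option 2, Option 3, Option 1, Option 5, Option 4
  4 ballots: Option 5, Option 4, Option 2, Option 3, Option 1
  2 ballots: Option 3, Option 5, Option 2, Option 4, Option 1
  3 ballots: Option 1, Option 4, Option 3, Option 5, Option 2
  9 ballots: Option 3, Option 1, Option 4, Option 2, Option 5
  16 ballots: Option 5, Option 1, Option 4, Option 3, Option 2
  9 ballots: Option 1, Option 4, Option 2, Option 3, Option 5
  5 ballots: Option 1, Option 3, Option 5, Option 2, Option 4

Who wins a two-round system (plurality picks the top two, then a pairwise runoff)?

Option 1

Round 1 first-place votes: Option 1 17, Option 2 10, Option 3 11, Option 4 0, Option 5 20. Option 5 and Option 1 advance.
Runoff: Option 5 is ranked above Option 1 on 22 ballots, Option 1 above Option 5 on 36.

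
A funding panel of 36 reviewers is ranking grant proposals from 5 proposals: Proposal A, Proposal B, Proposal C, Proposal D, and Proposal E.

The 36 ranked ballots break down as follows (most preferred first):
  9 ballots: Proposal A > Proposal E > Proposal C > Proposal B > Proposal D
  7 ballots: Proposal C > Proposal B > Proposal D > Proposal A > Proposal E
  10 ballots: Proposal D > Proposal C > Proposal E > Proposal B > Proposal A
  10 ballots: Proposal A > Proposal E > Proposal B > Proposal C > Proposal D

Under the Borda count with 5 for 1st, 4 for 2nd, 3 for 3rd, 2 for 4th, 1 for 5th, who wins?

Proposal C

Proposal A: 9×5 + 7×2 + 10×1 + 10×5 = 119
Proposal B: 9×2 + 7×4 + 10×2 + 10×3 = 96
Proposal C: 9×3 + 7×5 + 10×4 + 10×2 = 122
Proposal D: 9×1 + 7×3 + 10×5 + 10×1 = 90
Proposal E: 9×4 + 7×1 + 10×3 + 10×4 = 113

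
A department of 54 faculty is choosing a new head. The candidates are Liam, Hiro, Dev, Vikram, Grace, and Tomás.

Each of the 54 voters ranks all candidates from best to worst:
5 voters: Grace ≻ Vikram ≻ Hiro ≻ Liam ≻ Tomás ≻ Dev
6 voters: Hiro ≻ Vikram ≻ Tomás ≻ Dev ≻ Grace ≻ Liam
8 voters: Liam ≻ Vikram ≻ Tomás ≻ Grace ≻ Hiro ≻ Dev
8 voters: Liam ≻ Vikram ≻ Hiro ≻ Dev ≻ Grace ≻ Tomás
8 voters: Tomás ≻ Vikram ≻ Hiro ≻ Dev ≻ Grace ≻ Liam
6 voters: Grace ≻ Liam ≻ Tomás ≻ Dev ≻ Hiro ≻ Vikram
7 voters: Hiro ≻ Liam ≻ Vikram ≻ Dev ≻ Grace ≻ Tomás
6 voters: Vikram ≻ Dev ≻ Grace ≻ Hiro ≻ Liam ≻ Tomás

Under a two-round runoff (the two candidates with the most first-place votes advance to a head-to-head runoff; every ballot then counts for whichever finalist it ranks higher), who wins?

Round 1 first-place votes: Liam 16, Hiro 13, Dev 0, Vikram 6, Grace 11, Tomás 8. Liam and Hiro advance.
Runoff: Liam is ranked above Hiro on 22 ballots, Hiro above Liam on 32.

Hiro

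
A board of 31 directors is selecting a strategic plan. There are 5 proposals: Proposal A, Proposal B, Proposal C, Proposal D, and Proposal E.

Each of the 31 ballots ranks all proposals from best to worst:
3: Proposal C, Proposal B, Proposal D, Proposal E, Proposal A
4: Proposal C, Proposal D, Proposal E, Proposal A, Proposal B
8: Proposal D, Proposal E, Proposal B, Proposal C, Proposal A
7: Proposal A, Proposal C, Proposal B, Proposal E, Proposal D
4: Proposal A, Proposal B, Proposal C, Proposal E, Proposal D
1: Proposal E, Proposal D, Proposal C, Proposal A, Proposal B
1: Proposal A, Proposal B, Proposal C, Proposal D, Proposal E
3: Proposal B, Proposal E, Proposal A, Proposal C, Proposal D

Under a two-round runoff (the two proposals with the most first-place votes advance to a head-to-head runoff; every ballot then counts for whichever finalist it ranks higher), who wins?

Round 1 first-place votes: Proposal A 12, Proposal B 3, Proposal C 7, Proposal D 8, Proposal E 1. Proposal A and Proposal D advance.
Runoff: Proposal A is ranked above Proposal D on 15 ballots, Proposal D above Proposal A on 16.

Proposal D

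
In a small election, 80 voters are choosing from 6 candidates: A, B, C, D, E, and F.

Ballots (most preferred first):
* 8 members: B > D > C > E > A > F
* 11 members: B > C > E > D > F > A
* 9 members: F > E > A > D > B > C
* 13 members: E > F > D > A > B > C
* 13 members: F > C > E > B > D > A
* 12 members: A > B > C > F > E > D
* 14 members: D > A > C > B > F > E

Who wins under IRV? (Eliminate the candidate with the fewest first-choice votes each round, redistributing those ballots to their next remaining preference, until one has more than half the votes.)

Round 1: A 12, B 19, C 0, D 14, E 13, F 22. C eliminated.
Round 2: A 12, B 19, D 14, E 13, F 22. A eliminated.
Round 3: B 31, D 14, E 13, F 22. E eliminated.
Round 4: B 31, D 14, F 35. D eliminated.
Round 5: B 45, F 35. B has a majority (≥41).

B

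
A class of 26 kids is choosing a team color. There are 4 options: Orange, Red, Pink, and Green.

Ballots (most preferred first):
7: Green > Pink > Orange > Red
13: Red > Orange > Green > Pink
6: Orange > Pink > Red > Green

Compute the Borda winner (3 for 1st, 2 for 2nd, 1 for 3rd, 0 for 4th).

Orange: 7×1 + 13×2 + 6×3 = 51
Red: 7×0 + 13×3 + 6×1 = 45
Pink: 7×2 + 13×0 + 6×2 = 26
Green: 7×3 + 13×1 + 6×0 = 34

Orange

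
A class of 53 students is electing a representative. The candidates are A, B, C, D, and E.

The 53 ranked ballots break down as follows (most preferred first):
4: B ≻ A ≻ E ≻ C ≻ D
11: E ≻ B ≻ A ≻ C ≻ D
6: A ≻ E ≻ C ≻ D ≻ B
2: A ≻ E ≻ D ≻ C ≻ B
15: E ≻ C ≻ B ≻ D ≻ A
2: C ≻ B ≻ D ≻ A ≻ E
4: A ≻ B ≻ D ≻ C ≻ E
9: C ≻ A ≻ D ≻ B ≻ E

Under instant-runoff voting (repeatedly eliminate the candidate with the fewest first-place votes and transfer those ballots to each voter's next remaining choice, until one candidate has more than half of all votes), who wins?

Round 1: A 12, B 4, C 11, D 0, E 26. D eliminated.
Round 2: A 12, B 4, C 11, E 26. B eliminated.
Round 3: A 16, C 11, E 26. C eliminated.
Round 4: A 27, E 26. A has a majority (≥27).

A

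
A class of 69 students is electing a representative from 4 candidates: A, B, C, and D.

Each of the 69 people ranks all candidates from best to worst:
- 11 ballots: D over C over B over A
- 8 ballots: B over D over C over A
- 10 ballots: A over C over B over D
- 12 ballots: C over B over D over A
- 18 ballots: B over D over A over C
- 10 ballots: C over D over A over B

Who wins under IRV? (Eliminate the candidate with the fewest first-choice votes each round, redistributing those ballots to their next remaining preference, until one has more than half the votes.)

Round 1: A 10, B 26, C 22, D 11. A eliminated.
Round 2: B 26, C 32, D 11. D eliminated.
Round 3: B 26, C 43. C has a majority (≥35).

C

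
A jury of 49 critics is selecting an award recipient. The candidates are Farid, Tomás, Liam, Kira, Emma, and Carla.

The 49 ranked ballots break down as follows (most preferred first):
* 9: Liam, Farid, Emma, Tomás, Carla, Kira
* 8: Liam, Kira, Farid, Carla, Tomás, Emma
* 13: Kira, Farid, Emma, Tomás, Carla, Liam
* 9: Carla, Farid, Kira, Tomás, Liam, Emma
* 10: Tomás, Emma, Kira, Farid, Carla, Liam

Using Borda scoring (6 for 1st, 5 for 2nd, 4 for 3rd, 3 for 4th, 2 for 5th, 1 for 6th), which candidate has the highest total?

Farid

Farid: 9×5 + 8×4 + 13×5 + 9×5 + 10×3 = 217
Tomás: 9×3 + 8×2 + 13×3 + 9×3 + 10×6 = 169
Liam: 9×6 + 8×6 + 13×1 + 9×2 + 10×1 = 143
Kira: 9×1 + 8×5 + 13×6 + 9×4 + 10×4 = 203
Emma: 9×4 + 8×1 + 13×4 + 9×1 + 10×5 = 155
Carla: 9×2 + 8×3 + 13×2 + 9×6 + 10×2 = 142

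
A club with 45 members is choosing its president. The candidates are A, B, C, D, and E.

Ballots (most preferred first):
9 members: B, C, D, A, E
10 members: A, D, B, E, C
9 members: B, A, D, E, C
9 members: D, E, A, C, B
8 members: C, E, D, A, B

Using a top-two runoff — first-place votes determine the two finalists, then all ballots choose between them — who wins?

Round 1 first-place votes: A 10, B 18, C 8, D 9, E 0. B and A advance.
Runoff: B is ranked above A on 18 ballots, A above B on 27.

A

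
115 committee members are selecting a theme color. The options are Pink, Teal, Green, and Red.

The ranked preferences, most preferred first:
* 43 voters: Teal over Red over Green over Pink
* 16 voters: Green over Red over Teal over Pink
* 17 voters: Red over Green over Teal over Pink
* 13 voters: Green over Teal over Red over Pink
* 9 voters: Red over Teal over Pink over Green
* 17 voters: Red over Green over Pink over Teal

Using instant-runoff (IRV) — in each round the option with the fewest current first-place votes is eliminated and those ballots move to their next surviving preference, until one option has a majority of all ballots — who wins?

Red

Round 1: Pink 0, Teal 43, Green 29, Red 43. Pink eliminated.
Round 2: Teal 43, Green 29, Red 43. Green eliminated.
Round 3: Teal 56, Red 59. Red has a majority (≥58).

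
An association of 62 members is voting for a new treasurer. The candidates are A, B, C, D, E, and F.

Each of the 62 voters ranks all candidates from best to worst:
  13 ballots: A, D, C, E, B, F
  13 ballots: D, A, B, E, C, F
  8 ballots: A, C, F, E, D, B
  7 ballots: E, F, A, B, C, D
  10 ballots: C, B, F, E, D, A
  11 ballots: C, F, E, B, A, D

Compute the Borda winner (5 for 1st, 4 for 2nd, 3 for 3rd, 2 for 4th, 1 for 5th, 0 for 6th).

A: 13×5 + 13×4 + 8×5 + 7×3 + 10×0 + 11×1 = 189
B: 13×1 + 13×3 + 8×0 + 7×2 + 10×4 + 11×2 = 128
C: 13×3 + 13×1 + 8×4 + 7×1 + 10×5 + 11×5 = 196
D: 13×4 + 13×5 + 8×1 + 7×0 + 10×1 + 11×0 = 135
E: 13×2 + 13×2 + 8×2 + 7×5 + 10×2 + 11×3 = 156
F: 13×0 + 13×0 + 8×3 + 7×4 + 10×3 + 11×4 = 126

C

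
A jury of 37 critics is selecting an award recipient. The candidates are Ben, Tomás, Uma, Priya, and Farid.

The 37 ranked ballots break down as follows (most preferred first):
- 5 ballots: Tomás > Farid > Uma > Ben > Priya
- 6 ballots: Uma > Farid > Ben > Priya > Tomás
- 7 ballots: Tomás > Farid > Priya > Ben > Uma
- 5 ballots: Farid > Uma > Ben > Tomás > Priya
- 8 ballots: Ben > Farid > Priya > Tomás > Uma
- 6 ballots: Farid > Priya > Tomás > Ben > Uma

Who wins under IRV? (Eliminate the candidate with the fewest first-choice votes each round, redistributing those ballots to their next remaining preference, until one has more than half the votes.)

Farid

Round 1: Ben 8, Tomás 12, Uma 6, Priya 0, Farid 11. Priya eliminated.
Round 2: Ben 8, Tomás 12, Uma 6, Farid 11. Uma eliminated.
Round 3: Ben 8, Tomás 12, Farid 17. Ben eliminated.
Round 4: Tomás 12, Farid 25. Farid has a majority (≥19).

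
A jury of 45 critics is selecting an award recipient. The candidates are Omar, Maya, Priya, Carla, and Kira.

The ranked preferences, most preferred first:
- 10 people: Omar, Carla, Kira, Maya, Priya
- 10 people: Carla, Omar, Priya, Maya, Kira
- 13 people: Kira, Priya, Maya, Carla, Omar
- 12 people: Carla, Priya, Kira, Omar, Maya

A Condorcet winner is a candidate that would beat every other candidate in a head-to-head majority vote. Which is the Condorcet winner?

Carla vs Omar: 35–10
Carla vs Maya: 32–13
Carla vs Priya: 32–13
Carla vs Kira: 32–13
Carla beats every other candidate.

Carla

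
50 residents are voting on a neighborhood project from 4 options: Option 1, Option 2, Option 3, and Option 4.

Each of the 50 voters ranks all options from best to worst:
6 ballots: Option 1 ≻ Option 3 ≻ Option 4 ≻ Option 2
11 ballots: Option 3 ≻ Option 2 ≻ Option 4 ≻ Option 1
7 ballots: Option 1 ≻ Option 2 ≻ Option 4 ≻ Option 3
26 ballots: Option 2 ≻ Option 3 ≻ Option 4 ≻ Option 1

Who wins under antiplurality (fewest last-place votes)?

Last-place votes: Option 1 37, Option 2 6, Option 3 7, Option 4 0.

Option 4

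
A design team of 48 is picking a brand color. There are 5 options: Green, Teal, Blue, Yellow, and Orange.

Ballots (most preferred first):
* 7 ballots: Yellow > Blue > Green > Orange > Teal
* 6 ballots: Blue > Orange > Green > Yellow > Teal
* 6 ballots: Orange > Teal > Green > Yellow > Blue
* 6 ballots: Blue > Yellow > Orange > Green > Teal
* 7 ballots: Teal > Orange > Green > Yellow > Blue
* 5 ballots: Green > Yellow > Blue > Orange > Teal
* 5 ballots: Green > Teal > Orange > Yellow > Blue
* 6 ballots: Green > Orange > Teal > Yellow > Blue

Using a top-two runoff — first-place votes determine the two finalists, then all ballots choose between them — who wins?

Green

Round 1 first-place votes: Green 16, Teal 7, Blue 12, Yellow 7, Orange 6. Green and Blue advance.
Runoff: Green is ranked above Blue on 29 ballots, Blue above Green on 19.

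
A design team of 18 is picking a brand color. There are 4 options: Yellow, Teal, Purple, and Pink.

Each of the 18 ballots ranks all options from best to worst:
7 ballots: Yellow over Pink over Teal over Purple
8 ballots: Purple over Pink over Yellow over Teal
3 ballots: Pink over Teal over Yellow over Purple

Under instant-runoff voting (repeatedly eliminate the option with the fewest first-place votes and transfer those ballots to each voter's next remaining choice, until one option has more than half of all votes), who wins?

Yellow

Round 1: Yellow 7, Teal 0, Purple 8, Pink 3. Teal eliminated.
Round 2: Yellow 7, Purple 8, Pink 3. Pink eliminated.
Round 3: Yellow 10, Purple 8. Yellow has a majority (≥10).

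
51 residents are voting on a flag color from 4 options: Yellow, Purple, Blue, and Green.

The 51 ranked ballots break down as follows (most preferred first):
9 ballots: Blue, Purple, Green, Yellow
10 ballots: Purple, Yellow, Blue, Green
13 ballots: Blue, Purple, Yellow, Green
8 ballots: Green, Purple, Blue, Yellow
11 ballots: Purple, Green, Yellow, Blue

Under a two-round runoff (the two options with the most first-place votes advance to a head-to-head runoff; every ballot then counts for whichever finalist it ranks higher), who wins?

Round 1 first-place votes: Yellow 0, Purple 21, Blue 22, Green 8. Blue and Purple advance.
Runoff: Blue is ranked above Purple on 22 ballots, Purple above Blue on 29.

Purple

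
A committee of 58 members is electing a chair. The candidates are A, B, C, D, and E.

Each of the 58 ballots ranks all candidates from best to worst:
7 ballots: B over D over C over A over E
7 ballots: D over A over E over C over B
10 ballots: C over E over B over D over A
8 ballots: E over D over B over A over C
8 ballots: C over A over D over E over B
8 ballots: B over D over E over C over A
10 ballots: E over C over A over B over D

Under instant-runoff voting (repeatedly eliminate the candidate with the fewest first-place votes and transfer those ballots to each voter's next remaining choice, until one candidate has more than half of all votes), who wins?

E

Round 1: A 0, B 15, C 18, D 7, E 18. A eliminated.
Round 2: B 15, C 18, D 7, E 18. D eliminated.
Round 3: B 15, C 18, E 25. B eliminated.
Round 4: C 25, E 33. E has a majority (≥30).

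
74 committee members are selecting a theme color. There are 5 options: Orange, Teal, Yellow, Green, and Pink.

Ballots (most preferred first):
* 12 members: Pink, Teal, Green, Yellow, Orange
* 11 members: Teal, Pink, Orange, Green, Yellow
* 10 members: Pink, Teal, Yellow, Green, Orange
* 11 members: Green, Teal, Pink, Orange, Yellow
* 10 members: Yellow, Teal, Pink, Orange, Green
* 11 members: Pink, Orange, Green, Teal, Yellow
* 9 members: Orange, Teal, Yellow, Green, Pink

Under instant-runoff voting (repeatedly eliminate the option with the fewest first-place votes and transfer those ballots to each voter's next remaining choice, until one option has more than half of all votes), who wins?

Round 1: Orange 9, Teal 11, Yellow 10, Green 11, Pink 33. Orange eliminated.
Round 2: Teal 20, Yellow 10, Green 11, Pink 33. Yellow eliminated.
Round 3: Teal 30, Green 11, Pink 33. Green eliminated.
Round 4: Teal 41, Pink 33. Teal has a majority (≥38).

Teal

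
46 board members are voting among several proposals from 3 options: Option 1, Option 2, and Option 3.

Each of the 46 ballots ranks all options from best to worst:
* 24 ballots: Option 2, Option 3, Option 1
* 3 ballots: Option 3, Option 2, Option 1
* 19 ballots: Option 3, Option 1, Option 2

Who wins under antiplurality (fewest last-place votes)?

Last-place votes: Option 1 27, Option 2 19, Option 3 0.

Option 3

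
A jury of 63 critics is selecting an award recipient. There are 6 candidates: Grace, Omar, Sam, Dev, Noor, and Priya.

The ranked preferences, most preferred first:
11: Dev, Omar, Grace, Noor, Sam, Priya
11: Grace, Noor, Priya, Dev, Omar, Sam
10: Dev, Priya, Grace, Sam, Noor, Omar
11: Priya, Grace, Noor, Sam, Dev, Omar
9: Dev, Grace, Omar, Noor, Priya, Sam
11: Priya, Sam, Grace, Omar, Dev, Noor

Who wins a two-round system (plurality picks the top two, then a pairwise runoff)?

Priya

Round 1 first-place votes: Grace 11, Omar 0, Sam 0, Dev 30, Noor 0, Priya 22. Dev and Priya advance.
Runoff: Dev is ranked above Priya on 30 ballots, Priya above Dev on 33.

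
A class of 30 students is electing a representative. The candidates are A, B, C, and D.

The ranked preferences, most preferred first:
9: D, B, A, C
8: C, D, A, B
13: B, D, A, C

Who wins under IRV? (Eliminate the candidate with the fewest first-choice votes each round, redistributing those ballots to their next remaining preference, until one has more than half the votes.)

Round 1: A 0, B 13, C 8, D 9. A eliminated.
Round 2: B 13, C 8, D 9. C eliminated.
Round 3: B 13, D 17. D has a majority (≥16).

D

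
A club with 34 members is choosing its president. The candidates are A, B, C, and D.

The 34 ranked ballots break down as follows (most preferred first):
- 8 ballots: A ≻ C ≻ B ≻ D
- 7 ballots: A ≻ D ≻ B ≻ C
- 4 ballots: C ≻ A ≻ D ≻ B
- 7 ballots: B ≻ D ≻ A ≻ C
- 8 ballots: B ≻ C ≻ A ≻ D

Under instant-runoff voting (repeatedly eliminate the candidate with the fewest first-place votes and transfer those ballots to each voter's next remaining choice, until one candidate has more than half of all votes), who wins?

Round 1: A 15, B 15, C 4, D 0. D eliminated.
Round 2: A 15, B 15, C 4. C eliminated.
Round 3: A 19, B 15. A has a majority (≥18).

A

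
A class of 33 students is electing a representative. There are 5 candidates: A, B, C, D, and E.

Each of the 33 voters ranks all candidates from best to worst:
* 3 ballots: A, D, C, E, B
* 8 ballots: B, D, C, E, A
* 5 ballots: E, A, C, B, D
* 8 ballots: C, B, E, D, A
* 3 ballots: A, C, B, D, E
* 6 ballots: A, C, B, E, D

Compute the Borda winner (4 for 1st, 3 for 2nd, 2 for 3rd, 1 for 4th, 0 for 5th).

C

A: 3×4 + 8×0 + 5×3 + 8×0 + 3×4 + 6×4 = 63
B: 3×0 + 8×4 + 5×1 + 8×3 + 3×2 + 6×2 = 79
C: 3×2 + 8×2 + 5×2 + 8×4 + 3×3 + 6×3 = 91
D: 3×3 + 8×3 + 5×0 + 8×1 + 3×1 + 6×0 = 44
E: 3×1 + 8×1 + 5×4 + 8×2 + 3×0 + 6×1 = 53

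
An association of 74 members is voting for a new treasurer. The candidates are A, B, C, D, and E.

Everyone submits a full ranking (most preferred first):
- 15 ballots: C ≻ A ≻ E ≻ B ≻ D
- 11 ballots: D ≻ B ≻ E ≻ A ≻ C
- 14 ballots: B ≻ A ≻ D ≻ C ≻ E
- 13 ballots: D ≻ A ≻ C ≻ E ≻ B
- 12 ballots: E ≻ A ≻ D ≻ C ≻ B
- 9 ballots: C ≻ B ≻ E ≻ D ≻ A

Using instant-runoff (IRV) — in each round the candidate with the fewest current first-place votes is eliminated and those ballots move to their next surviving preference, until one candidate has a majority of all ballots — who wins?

Round 1: A 0, B 14, C 24, D 24, E 12. A eliminated.
Round 2: B 14, C 24, D 24, E 12. E eliminated.
Round 3: B 14, C 24, D 36. B eliminated.
Round 4: C 24, D 50. D has a majority (≥38).

D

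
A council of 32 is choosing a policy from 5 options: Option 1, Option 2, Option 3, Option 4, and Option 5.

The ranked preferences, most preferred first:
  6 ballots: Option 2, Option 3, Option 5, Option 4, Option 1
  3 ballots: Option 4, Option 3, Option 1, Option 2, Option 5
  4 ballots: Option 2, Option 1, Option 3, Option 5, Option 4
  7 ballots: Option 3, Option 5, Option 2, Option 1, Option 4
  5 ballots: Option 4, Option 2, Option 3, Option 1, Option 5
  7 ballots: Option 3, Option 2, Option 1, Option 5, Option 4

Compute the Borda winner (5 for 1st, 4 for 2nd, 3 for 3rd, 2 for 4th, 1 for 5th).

Option 3

Option 1: 6×1 + 3×3 + 4×4 + 7×2 + 5×2 + 7×3 = 76
Option 2: 6×5 + 3×2 + 4×5 + 7×3 + 5×4 + 7×4 = 125
Option 3: 6×4 + 3×4 + 4×3 + 7×5 + 5×3 + 7×5 = 133
Option 4: 6×2 + 3×5 + 4×1 + 7×1 + 5×5 + 7×1 = 70
Option 5: 6×3 + 3×1 + 4×2 + 7×4 + 5×1 + 7×2 = 76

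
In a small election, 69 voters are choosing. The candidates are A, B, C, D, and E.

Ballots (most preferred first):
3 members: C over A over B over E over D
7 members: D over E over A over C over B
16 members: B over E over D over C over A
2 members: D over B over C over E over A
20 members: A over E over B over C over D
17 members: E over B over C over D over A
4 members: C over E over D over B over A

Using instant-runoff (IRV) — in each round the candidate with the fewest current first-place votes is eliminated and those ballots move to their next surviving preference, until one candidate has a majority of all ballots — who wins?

E

Round 1: A 20, B 16, C 7, D 9, E 17. C eliminated.
Round 2: A 23, B 16, D 9, E 21. D eliminated.
Round 3: A 23, B 18, E 28. B eliminated.
Round 4: A 23, E 46. E has a majority (≥35).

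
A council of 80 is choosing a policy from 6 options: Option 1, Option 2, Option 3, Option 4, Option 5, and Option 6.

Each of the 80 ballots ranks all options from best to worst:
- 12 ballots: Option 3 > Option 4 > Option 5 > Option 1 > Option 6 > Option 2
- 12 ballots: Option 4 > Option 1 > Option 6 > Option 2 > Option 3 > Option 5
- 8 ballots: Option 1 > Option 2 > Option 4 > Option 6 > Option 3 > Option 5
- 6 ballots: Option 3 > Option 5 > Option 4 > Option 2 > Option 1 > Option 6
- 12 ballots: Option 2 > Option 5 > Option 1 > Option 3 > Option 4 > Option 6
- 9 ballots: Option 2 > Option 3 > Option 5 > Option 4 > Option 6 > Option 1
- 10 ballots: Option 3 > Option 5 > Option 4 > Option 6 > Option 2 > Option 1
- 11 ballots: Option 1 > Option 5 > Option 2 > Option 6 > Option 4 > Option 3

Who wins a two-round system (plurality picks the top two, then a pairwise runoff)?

Option 2

Round 1 first-place votes: Option 1 19, Option 2 21, Option 3 28, Option 4 12, Option 5 0, Option 6 0. Option 3 and Option 2 advance.
Runoff: Option 3 is ranked above Option 2 on 28 ballots, Option 2 above Option 3 on 52.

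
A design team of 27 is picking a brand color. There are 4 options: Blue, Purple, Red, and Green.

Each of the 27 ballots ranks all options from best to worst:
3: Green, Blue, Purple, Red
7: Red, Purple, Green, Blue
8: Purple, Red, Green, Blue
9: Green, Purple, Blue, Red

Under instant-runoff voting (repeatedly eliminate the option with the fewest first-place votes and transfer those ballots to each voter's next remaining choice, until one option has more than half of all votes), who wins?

Round 1: Blue 0, Purple 8, Red 7, Green 12. Blue eliminated.
Round 2: Purple 8, Red 7, Green 12. Red eliminated.
Round 3: Purple 15, Green 12. Purple has a majority (≥14).

Purple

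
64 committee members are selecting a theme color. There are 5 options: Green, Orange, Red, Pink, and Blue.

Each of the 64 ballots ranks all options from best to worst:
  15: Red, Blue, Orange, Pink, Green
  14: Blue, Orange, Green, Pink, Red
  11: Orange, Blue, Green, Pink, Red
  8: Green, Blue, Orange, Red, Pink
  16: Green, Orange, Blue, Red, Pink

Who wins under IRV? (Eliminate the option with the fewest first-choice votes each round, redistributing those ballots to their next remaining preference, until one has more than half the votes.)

Blue

Round 1: Green 24, Orange 11, Red 15, Pink 0, Blue 14. Pink eliminated.
Round 2: Green 24, Orange 11, Red 15, Blue 14. Orange eliminated.
Round 3: Green 24, Red 15, Blue 25. Red eliminated.
Round 4: Green 24, Blue 40. Blue has a majority (≥33).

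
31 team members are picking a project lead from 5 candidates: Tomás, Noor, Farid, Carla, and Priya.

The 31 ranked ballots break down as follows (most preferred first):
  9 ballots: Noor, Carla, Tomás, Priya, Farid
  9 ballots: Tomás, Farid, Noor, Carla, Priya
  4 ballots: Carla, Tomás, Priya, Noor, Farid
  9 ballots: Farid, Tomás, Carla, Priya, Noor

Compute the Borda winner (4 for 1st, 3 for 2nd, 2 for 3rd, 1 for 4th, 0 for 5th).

Tomás

Tomás: 9×2 + 9×4 + 4×3 + 9×3 = 93
Noor: 9×4 + 9×2 + 4×1 + 9×0 = 58
Farid: 9×0 + 9×3 + 4×0 + 9×4 = 63
Carla: 9×3 + 9×1 + 4×4 + 9×2 = 70
Priya: 9×1 + 9×0 + 4×2 + 9×1 = 26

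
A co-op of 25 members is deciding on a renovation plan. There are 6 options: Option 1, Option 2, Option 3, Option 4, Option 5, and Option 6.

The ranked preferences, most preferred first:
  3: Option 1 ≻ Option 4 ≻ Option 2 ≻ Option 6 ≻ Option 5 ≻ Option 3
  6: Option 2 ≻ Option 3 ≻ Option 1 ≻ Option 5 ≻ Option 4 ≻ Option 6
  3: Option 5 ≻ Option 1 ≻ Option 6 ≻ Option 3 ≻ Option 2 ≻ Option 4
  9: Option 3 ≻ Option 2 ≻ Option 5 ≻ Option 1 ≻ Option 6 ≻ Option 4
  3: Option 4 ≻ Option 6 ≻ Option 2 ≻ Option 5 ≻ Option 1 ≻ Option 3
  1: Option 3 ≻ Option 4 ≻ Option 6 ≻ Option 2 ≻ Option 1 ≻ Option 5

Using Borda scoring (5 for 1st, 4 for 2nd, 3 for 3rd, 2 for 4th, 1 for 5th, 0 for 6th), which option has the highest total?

Option 1: 3×5 + 6×3 + 3×4 + 9×2 + 3×1 + 1×1 = 67
Option 2: 3×3 + 6×5 + 3×1 + 9×4 + 3×3 + 1×2 = 89
Option 3: 3×0 + 6×4 + 3×2 + 9×5 + 3×0 + 1×5 = 80
Option 4: 3×4 + 6×1 + 3×0 + 9×0 + 3×5 + 1×4 = 37
Option 5: 3×1 + 6×2 + 3×5 + 9×3 + 3×2 + 1×0 = 63
Option 6: 3×2 + 6×0 + 3×3 + 9×1 + 3×4 + 1×3 = 39

Option 2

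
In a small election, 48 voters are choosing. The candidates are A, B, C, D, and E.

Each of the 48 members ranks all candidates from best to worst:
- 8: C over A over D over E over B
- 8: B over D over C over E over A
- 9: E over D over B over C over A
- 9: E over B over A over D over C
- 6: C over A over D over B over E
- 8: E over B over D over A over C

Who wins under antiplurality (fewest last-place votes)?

D

Last-place votes: A 17, B 8, C 17, D 0, E 6.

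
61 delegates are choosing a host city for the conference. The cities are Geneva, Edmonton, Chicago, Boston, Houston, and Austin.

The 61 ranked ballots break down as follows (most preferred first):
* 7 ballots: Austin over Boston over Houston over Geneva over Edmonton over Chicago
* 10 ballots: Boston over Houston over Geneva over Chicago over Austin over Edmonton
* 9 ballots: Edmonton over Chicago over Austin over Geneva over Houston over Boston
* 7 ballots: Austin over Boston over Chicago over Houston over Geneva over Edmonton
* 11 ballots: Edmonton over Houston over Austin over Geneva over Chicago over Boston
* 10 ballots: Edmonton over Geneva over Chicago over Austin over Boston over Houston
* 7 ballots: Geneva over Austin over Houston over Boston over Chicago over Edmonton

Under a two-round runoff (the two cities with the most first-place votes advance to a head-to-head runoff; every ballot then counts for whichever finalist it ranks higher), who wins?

Round 1 first-place votes: Geneva 7, Edmonton 30, Chicago 0, Boston 10, Houston 0, Austin 14. Edmonton and Austin advance.
Runoff: Edmonton is ranked above Austin on 30 ballots, Austin above Edmonton on 31.

Austin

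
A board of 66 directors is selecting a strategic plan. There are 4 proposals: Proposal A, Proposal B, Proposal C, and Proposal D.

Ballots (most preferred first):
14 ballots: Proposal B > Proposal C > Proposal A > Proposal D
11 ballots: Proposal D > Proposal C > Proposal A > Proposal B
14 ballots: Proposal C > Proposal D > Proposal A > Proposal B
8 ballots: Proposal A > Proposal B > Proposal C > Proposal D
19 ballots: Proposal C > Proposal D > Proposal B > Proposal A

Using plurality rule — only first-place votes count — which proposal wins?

Proposal C

First-place votes: Proposal A 8, Proposal B 14, Proposal C 33, Proposal D 11.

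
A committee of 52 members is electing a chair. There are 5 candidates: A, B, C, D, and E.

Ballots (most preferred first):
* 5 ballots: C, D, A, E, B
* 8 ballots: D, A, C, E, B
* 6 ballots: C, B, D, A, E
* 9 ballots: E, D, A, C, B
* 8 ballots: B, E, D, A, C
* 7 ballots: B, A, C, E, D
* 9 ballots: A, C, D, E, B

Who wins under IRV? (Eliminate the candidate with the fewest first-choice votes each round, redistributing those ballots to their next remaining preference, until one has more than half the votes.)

Round 1: A 9, B 15, C 11, D 8, E 9. D eliminated.
Round 2: A 17, B 15, C 11, E 9. E eliminated.
Round 3: A 26, B 15, C 11. C eliminated.
Round 4: A 31, B 21. A has a majority (≥27).

A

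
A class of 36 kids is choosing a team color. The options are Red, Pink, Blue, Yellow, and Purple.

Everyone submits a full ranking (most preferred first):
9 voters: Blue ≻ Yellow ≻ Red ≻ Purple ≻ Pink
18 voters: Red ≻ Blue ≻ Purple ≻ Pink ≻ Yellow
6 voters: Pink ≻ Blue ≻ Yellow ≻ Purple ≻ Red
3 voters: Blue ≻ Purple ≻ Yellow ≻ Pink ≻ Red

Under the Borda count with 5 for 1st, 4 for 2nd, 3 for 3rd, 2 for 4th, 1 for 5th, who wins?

Red: 9×3 + 18×5 + 6×1 + 3×1 = 126
Pink: 9×1 + 18×2 + 6×5 + 3×2 = 81
Blue: 9×5 + 18×4 + 6×4 + 3×5 = 156
Yellow: 9×4 + 18×1 + 6×3 + 3×3 = 81
Purple: 9×2 + 18×3 + 6×2 + 3×4 = 96

Blue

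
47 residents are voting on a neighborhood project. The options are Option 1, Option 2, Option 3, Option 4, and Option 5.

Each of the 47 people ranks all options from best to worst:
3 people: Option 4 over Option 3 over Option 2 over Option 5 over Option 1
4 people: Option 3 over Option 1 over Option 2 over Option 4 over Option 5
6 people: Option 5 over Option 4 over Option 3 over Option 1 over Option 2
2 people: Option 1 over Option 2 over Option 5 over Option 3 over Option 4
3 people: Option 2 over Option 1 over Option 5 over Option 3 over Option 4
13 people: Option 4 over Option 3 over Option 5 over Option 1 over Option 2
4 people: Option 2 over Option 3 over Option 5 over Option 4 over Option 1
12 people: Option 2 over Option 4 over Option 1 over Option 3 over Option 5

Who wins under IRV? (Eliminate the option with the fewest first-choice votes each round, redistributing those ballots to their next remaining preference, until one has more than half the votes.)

Round 1: Option 1 2, Option 2 19, Option 3 4, Option 4 16, Option 5 6. Option 1 eliminated.
Round 2: Option 2 21, Option 3 4, Option 4 16, Option 5 6. Option 3 eliminated.
Round 3: Option 2 25, Option 4 16, Option 5 6. Option 2 has a majority (≥24).

Option 2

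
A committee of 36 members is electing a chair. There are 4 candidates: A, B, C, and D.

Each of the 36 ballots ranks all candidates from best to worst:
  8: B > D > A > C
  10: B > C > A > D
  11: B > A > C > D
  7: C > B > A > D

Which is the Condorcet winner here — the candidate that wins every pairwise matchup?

B vs A: 36–0
B vs C: 29–7
B vs D: 36–0
B beats every other candidate.

B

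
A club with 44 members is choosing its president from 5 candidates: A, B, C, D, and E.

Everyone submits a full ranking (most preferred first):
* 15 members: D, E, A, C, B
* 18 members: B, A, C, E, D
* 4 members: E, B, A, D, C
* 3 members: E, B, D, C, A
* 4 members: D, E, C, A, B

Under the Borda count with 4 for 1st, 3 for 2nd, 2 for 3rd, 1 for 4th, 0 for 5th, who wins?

E

A: 15×2 + 18×3 + 4×2 + 3×0 + 4×1 = 96
B: 15×0 + 18×4 + 4×3 + 3×3 + 4×0 = 93
C: 15×1 + 18×2 + 4×0 + 3×1 + 4×2 = 62
D: 15×4 + 18×0 + 4×1 + 3×2 + 4×4 = 86
E: 15×3 + 18×1 + 4×4 + 3×4 + 4×3 = 103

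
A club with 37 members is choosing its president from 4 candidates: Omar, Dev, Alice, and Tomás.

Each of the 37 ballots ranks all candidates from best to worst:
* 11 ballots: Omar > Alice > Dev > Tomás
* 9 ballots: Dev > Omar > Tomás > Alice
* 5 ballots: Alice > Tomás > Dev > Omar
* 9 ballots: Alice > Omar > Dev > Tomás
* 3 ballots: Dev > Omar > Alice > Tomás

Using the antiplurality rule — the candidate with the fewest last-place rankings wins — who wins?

Last-place votes: Omar 5, Dev 0, Alice 9, Tomás 23.

Dev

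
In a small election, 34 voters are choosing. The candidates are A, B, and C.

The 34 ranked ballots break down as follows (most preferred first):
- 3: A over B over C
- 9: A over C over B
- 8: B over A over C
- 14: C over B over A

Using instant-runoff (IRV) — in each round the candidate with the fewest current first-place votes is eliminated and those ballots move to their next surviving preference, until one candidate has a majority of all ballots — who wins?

A

Round 1: A 12, B 8, C 14. B eliminated.
Round 2: A 20, C 14. A has a majority (≥18).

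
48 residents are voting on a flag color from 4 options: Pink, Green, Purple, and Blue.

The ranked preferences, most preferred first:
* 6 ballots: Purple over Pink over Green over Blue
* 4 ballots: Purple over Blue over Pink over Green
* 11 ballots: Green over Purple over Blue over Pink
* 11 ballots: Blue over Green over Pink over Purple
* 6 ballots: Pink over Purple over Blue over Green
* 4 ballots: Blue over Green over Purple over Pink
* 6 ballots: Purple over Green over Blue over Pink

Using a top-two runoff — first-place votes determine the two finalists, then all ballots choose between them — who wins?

Round 1 first-place votes: Pink 6, Green 11, Purple 16, Blue 15. Purple and Blue advance.
Runoff: Purple is ranked above Blue on 33 ballots, Blue above Purple on 15.

Purple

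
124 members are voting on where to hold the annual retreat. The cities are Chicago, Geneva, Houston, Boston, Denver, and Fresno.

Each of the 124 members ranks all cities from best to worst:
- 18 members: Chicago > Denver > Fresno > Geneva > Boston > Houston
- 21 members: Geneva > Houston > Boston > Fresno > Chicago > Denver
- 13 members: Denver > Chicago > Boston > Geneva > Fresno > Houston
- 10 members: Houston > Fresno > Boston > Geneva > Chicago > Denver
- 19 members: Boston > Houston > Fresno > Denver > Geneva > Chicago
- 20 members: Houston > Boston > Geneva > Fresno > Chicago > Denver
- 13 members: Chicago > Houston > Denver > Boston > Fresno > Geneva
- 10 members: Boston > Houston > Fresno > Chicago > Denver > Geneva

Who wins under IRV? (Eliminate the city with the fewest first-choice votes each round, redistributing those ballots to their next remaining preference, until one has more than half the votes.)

Houston

Round 1: Chicago 31, Geneva 21, Houston 30, Boston 29, Denver 13, Fresno 0. Fresno eliminated.
Round 2: Chicago 31, Geneva 21, Houston 30, Boston 29, Denver 13. Denver eliminated.
Round 3: Chicago 44, Geneva 21, Houston 30, Boston 29. Geneva eliminated.
Round 4: Chicago 44, Houston 51, Boston 29. Boston eliminated.
Round 5: Chicago 44, Houston 80. Houston has a majority (≥63).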